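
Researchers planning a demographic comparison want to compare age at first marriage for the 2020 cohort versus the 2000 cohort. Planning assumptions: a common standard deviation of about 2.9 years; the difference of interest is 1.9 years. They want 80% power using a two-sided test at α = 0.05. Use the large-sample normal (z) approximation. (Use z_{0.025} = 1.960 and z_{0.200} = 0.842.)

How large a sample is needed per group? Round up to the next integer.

n = (z_{α/2} + z_β)² · (σ₁² + σ₂²) / δ²
  = (1.960 + 0.842)² · (2·2.9² = 16.82) / 1.9²
  = 7.8512 · 16.82 / 3.61
  = 36.58
Round up → n = 37 per group.

n = 37 per group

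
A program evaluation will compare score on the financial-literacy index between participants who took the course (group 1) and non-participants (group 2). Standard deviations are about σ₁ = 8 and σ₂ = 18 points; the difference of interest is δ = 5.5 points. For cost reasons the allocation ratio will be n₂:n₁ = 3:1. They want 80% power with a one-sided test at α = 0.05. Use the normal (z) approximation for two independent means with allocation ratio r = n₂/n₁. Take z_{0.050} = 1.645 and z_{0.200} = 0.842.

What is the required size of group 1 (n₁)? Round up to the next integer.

n₁ = 36

n₁ = (z_α + z_β)² · (σ₁² + σ₂²/r) / δ²
   = (1.645 + 0.842)² · (8² + 18²/3) / 5.5²
   = 6.1852 · (64 + 108) / 30.25
   = 6.1852 · 172 / 30.25
   = 35.17
Round up → n₁ = 36; n₂ = r·n₁ = 3 × 36 = 108.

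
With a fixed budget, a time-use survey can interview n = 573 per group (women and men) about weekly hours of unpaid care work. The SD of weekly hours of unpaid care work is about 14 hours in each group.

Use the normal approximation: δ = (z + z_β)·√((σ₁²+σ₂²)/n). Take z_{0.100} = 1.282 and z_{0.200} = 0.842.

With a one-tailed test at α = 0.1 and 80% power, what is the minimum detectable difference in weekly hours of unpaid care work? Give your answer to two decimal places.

Minimum detectable difference ≈ 1.76 hours

δ = (z_α + z_β) · √((σ₁²+σ₂²)/n)
  = (1.282 + 0.842) · √(392/573)
  = 2.124 · √0.68412
  = 2.124 · 0.8271
  = 1.7568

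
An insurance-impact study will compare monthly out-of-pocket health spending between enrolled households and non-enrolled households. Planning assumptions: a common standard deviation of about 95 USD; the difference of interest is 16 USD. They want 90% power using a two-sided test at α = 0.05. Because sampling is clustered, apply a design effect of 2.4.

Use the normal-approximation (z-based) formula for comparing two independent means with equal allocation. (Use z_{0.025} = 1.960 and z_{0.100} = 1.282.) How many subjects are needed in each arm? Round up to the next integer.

n = (z_{α/2} + z_β)² · (σ₁² + σ₂²) / δ²
  = (1.960 + 1.282)² · (2·95² = 18050) / 16²
  = 10.5106 · 18050 / 256
  = 741.08
Design effect: 2.4 × 741.08 = 1778.58.
Round up → n = 1779 per group.

n = 1779 per group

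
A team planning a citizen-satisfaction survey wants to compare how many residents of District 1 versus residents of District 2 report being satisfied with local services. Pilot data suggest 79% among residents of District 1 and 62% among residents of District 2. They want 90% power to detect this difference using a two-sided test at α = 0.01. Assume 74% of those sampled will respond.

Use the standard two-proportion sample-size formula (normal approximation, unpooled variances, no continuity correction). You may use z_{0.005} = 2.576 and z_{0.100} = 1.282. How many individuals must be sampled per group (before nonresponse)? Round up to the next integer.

n = 280 per group

n = (z_{α/2} + z_β)² · [p₁(1−p₁) + p₂(1−p₂)] / (p₁ − p₂)²
  = (2.576 + 1.282)² · (0.79·0.21 + 0.62·0.38) / (0.17)²
  = (3.858)² · (0.1659 + 0.2356) / 0.0289
  = 14.8842 · 0.4015 / 0.0289
  = 206.78
Adjust for 74% response: 206.78 / 0.74 = 279.43.
Round up → n = 280 per group.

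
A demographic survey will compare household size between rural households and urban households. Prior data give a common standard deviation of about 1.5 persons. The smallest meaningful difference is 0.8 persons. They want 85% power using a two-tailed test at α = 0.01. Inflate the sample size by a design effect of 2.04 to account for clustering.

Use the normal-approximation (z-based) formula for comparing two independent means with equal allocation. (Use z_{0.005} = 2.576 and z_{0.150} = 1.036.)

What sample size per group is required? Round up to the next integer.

n = (z_{α/2} + z_β)² · (σ₁² + σ₂²) / δ²
  = (2.576 + 1.036)² · (2·1.5² = 4.5) / 0.8²
  = 13.0465 · 4.5 / 0.64
  = 91.73
Design effect: 2.04 × 91.73 = 187.14.
Round up → n = 188 per group.

n = 188 per group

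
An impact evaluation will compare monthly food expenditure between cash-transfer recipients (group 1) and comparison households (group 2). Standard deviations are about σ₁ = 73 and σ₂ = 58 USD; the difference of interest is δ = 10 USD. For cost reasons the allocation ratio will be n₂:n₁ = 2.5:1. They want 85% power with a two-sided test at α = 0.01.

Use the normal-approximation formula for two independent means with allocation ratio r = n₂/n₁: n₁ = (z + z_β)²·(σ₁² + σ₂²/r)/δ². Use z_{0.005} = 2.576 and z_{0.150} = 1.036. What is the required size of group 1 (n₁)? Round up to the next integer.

n₁ = 871

n₁ = (z_{α/2} + z_β)² · (σ₁² + σ₂²/r) / δ²
   = (2.576 + 1.036)² · (73² + 58²/2.5) / 10²
   = 13.0465 · (5329 + 1345.6) / 100
   = 13.0465 · 6674.6 / 100
   = 870.80
Round up → n₁ = 871; n₂ = r·n₁ = 2.5 × 871 = 2178.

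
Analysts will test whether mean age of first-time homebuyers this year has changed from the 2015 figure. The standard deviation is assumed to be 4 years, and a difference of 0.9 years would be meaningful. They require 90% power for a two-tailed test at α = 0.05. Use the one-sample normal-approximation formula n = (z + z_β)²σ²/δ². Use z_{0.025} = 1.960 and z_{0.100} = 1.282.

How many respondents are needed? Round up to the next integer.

n = (z_{α/2} + z_β)² · σ² / δ²
  = (1.960 + 1.282)² · 4² / 0.9²
  = 10.5106 · 16 / 0.81
  = 207.62
Round up → n = 208.

n = 208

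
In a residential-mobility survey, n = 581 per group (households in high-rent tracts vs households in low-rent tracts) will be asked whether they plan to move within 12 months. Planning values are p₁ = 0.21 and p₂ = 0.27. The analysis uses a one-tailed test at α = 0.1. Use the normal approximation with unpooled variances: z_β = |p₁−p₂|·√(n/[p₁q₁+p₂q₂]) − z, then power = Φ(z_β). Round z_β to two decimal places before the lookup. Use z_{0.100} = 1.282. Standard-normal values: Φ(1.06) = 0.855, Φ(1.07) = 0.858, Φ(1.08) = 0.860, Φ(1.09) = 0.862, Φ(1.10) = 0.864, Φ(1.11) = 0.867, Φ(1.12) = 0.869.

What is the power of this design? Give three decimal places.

Power ≈ 0.869

z_β = |p₁−p₂|·√(n/[p₁q₁+p₂q₂]) − z_α
    = 0.06 · √(581/0.3630) − 1.282
    = 0.06 · 40.0069 − 1.282
    = 2.4004 − 1.282 = 1.1184 → 1.12
Power = Φ(1.12) = 0.869.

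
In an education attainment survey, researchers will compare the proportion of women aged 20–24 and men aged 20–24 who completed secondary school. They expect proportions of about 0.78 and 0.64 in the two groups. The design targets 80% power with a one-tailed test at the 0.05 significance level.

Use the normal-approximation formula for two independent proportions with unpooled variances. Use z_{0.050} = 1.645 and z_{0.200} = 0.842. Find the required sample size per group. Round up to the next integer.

n = (z_α + z_β)² · [p₁(1−p₁) + p₂(1−p₂)] / (p₁ − p₂)²
  = (1.645 + 0.842)² · (0.78·0.22 + 0.64·0.36) / (0.14)²
  = (2.487)² · (0.1716 + 0.2304) / 0.0196
  = 6.1852 · 0.4020 / 0.0196
  = 126.86
Round up → n = 127 per group.

n = 127 per group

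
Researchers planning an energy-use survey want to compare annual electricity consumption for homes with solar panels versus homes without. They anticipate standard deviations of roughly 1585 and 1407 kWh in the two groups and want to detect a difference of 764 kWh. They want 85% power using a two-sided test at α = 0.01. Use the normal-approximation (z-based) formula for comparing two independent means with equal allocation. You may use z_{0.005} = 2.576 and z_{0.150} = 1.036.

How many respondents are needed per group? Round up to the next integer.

n = 101 per group

n = (z_{α/2} + z_β)² · (σ₁² + σ₂²) / δ²
  = (2.576 + 1.036)² · (1585² + 1407² = 4491874) / 764²
  = 13.0465 · 4491874 / 583696
  = 100.40
Round up → n = 101 per group.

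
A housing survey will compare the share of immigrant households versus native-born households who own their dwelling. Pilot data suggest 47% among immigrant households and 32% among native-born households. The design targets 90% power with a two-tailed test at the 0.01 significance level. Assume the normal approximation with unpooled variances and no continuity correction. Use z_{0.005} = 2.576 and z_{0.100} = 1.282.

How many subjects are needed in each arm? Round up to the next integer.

n = (z_{α/2} + z_β)² · [p₁(1−p₁) + p₂(1−p₂)] / (p₁ − p₂)²
  = (2.576 + 1.282)² · (0.47·0.53 + 0.32·0.68) / (0.15)²
  = (3.858)² · (0.2491 + 0.2176) / 0.0225
  = 14.8842 · 0.4667 / 0.0225
  = 308.73
Round up → n = 309 per group.

n = 309 per group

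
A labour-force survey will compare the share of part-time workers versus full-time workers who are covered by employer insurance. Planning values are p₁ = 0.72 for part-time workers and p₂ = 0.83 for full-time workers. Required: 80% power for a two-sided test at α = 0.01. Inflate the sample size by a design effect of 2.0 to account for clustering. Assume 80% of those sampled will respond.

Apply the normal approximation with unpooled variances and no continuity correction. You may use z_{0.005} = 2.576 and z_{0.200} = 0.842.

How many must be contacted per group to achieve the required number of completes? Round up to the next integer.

n = 828 per group

n = (z_{α/2} + z_β)² · [p₁(1−p₁) + p₂(1−p₂)] / (p₁ − p₂)²
  = (2.576 + 0.842)² · (0.72·0.28 + 0.83·0.17) / (-0.11)²
  = (3.418)² · (0.2016 + 0.1411) / 0.0121
  = 11.6827 · 0.3427 / 0.0121
  = 330.88
Design effect: 2.0 × 330.88 = 661.76.
Adjust for 80% response: 661.76 / 0.80 = 827.20.
Round up → n = 828 per group.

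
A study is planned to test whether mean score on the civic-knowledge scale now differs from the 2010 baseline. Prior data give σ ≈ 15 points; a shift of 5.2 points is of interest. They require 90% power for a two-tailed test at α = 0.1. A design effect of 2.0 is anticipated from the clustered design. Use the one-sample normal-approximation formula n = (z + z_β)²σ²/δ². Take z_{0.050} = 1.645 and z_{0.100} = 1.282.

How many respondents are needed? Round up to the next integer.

n = 143

n = (z_{α/2} + z_β)² · σ² / δ²
  = (1.645 + 1.282)² · 15² / 5.2²
  = 8.5673 · 225 / 27.04
  = 71.29
Design effect: 2.0 × 71.29 = 142.58.
Round up → n = 143.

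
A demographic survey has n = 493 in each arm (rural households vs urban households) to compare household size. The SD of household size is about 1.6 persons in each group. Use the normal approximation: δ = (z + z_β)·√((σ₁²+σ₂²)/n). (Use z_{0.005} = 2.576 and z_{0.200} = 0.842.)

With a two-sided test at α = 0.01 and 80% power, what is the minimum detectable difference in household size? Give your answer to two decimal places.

Minimum detectable difference ≈ 0.35 persons

δ = (z_{α/2} + z_β) · √((σ₁²+σ₂²)/n)
  = (2.576 + 0.842) · √(5.12/493)
  = 3.418 · √0.01039
  = 3.418 · 0.1019
  = 0.3483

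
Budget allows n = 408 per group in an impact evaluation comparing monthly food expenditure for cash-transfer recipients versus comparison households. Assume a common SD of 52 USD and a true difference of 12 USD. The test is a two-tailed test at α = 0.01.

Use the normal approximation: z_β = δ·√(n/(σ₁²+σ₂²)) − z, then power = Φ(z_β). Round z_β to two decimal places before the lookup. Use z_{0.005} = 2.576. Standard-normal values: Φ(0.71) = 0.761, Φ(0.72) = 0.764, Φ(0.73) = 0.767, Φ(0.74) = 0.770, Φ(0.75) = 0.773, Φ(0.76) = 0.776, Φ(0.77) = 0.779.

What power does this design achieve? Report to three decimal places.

z_β = δ·√(n/(σ₁²+σ₂²)) − z_{α/2}
    = 12 · √(408/5408) − 2.576
    = 12 · 0.27467 − 2.576
    = 3.2960 − 2.576 = 0.7200 → 0.72
Power = Φ(0.72) = 0.764.

Power ≈ 0.764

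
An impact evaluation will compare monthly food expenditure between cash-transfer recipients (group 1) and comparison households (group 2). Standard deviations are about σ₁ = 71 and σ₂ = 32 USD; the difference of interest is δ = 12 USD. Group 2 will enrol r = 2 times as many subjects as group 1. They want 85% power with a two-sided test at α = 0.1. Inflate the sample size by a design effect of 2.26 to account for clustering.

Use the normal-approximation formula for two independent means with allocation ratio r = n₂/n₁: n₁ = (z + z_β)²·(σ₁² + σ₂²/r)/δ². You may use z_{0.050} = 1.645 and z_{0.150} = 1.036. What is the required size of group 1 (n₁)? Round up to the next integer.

n₁ = 627

n₁ = (z_{α/2} + z_β)² · (σ₁² + σ₂²/r) / δ²
   = (1.645 + 1.036)² · (71² + 32²/2) / 12²
   = 7.1878 · (5041 + 512) / 144
   = 7.1878 · 5553 / 144
   = 277.18
Design effect: 2.26 × 277.18 = 626.42.
Round up → n₁ = 627; n₂ = r·n₁ = 2 × 627 = 1254.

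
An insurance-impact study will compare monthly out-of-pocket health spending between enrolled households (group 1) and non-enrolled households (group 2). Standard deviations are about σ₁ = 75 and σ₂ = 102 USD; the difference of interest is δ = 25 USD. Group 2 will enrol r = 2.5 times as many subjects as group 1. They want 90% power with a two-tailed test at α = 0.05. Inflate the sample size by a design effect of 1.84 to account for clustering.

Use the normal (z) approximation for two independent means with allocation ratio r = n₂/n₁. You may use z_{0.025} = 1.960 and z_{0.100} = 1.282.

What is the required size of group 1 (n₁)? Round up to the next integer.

n₁ = 303

n₁ = (z_{α/2} + z_β)² · (σ₁² + σ₂²/r) / δ²
   = (1.960 + 1.282)² · (75² + 102²/2.5) / 25²
   = 10.5106 · (5625 + 4161.6) / 625
   = 10.5106 · 9786.6 / 625
   = 164.58
Design effect: 1.84 × 164.58 = 302.83.
Round up → n₁ = 303; n₂ = r·n₁ = 2.5 × 303 = 758.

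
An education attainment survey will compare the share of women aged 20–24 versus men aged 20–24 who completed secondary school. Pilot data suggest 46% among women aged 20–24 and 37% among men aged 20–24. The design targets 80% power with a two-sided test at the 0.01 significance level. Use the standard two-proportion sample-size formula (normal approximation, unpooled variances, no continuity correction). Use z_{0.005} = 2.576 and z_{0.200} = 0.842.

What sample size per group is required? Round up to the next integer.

n = (z_{α/2} + z_β)² · [p₁(1−p₁) + p₂(1−p₂)] / (p₁ − p₂)²
  = (2.576 + 0.842)² · (0.46·0.54 + 0.37·0.63) / (0.09)²
  = (3.418)² · (0.2484 + 0.2331) / 0.0081
  = 11.6827 · 0.4815 / 0.0081
  = 694.47
Round up → n = 695 per group.

n = 695 per group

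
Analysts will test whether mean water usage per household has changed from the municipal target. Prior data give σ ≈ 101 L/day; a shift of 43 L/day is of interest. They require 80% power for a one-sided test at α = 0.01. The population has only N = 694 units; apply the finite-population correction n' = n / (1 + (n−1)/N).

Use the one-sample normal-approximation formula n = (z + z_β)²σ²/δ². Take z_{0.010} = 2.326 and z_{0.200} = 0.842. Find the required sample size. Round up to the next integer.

n = 52

n = (z_α + z_β)² · σ² / δ²
  = (2.326 + 0.842)² · 101² / 43²
  = 10.0362 · 10201 / 1849
  = 55.37
Finite-population correction (N = 694): 55.37 / (1 + (55.37 − 1)/694) = 51.35.
Round up → n = 52.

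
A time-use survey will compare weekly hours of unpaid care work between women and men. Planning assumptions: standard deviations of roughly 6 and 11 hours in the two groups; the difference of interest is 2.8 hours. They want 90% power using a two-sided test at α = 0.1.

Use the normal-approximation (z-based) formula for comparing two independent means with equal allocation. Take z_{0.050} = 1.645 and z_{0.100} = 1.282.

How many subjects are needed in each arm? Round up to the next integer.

n = (z_{α/2} + z_β)² · (σ₁² + σ₂²) / δ²
  = (1.645 + 1.282)² · (6² + 11² = 157) / 2.8²
  = 8.5673 · 157 / 7.84
  = 171.57
Round up → n = 172 per group.

n = 172 per group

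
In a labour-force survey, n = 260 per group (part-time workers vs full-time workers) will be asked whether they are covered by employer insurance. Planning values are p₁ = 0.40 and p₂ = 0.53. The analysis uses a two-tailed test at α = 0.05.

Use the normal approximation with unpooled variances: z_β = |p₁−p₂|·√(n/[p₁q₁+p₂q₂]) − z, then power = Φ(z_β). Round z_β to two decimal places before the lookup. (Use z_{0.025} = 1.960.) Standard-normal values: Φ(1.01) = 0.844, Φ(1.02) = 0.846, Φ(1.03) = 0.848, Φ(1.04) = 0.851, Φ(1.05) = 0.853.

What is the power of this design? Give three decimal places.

z_β = |p₁−p₂|·√(n/[p₁q₁+p₂q₂]) − z_{α/2}
    = 0.13 · √(260/0.4891) − 1.960
    = 0.13 · 23.0562 − 1.960
    = 2.9973 − 1.960 = 1.0373 → 1.04
Power = Φ(1.04) = 0.851.

Power ≈ 0.851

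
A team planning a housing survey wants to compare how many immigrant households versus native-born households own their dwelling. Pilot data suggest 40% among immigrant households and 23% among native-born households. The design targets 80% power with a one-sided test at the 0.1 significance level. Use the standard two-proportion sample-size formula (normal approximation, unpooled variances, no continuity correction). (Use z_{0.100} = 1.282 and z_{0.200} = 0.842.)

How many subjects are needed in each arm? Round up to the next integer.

n = (z_α + z_β)² · [p₁(1−p₁) + p₂(1−p₂)] / (p₁ − p₂)²
  = (1.282 + 0.842)² · (0.40·0.60 + 0.23·0.77) / (0.17)²
  = (2.124)² · (0.2400 + 0.1771) / 0.0289
  = 4.5114 · 0.4171 / 0.0289
  = 65.11
Round up → n = 66 per group.

n = 66 per group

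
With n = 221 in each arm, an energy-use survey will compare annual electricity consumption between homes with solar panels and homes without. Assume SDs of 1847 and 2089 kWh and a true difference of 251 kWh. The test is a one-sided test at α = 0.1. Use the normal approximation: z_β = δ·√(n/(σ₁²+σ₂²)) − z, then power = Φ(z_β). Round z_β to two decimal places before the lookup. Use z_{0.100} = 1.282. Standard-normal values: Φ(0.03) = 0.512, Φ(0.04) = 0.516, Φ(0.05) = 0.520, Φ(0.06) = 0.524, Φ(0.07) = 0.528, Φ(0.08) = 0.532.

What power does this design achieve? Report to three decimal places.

Power ≈ 0.524

z_β = δ·√(n/(σ₁²+σ₂²)) − z_α
    = 251 · √(221/7775330) − 1.282
    = 251 · 0.00533 − 1.282
    = 1.3382 − 1.282 = 0.0562 → 0.06
Power = Φ(0.06) = 0.524.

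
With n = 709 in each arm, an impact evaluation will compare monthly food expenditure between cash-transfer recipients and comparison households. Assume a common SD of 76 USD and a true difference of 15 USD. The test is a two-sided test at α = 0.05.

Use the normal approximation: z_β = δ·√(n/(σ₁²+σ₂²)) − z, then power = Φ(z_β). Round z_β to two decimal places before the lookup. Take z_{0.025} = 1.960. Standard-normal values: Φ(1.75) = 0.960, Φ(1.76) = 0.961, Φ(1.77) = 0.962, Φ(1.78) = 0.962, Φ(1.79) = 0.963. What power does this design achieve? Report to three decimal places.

Power ≈ 0.961

z_β = δ·√(n/(σ₁²+σ₂²)) − z_{α/2}
    = 15 · √(709/11552) − 1.960
    = 15 · 0.24774 − 1.960
    = 3.7161 − 1.960 = 1.7561 → 1.76
Power = Φ(1.76) = 0.961.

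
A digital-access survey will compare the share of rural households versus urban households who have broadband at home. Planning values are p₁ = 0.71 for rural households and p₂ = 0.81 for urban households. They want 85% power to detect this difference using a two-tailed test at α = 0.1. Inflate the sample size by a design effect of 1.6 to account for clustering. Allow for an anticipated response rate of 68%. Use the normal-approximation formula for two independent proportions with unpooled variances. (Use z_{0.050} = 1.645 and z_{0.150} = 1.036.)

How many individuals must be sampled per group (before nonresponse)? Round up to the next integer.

n = (z_{α/2} + z_β)² · [p₁(1−p₁) + p₂(1−p₂)] / (p₁ − p₂)²
  = (1.645 + 1.036)² · (0.71·0.29 + 0.81·0.19) / (-0.10)²
  = (2.681)² · (0.2059 + 0.1539) / 0.0100
  = 7.1878 · 0.3598 / 0.0100
  = 258.62
Design effect: 1.6 × 258.62 = 413.79.
Adjust for 68% response: 413.79 / 0.68 = 608.51.
Round up → n = 609 per group.

n = 609 per group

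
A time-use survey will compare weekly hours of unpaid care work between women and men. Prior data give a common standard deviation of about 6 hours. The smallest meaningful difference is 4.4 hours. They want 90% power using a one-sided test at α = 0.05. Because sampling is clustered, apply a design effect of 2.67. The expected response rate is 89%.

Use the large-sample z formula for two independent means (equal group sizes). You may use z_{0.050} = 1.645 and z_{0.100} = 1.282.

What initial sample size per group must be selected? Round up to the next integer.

n = (z_α + z_β)² · (σ₁² + σ₂²) / δ²
  = (1.645 + 1.282)² · (2·6² = 72) / 4.4²
  = 8.5673 · 72 / 19.36
  = 31.86
Design effect: 2.67 × 31.86 = 85.07.
Adjust for 89% response: 85.07 / 0.89 = 95.59.
Round up → n = 96 per group.

n = 96 per group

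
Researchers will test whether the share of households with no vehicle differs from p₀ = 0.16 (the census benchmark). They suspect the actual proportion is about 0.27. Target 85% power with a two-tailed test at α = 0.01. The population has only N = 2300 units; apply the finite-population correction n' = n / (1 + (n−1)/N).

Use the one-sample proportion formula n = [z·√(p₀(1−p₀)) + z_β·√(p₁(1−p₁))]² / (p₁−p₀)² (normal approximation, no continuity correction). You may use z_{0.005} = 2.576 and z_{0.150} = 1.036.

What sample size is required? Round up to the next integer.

n = 153

n = [z_{α/2}·√(p₀q₀) + z_β·√(p₁q₁)]² / (p₁ − p₀)²
  = [2.576·√(0.16·0.84) + 1.036·√(0.27·0.73)]² / (0.11)²
  = [2.576·0.3666 + 1.036·0.4440]² / 0.0121
  = [1.4043]² / 0.0121
  = 162.98
Finite-population correction (N = 2300): 162.98 / (1 + (162.98 − 1)/2300) = 152.26.
Round up → n = 153.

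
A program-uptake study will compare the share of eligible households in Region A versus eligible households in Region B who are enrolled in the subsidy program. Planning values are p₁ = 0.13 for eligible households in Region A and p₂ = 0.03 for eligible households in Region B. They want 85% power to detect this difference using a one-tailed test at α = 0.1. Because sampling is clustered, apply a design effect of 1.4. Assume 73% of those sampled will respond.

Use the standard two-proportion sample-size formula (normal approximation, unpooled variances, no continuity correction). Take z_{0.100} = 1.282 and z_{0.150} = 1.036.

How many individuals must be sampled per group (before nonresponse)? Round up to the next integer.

n = 147 per group

n = (z_α + z_β)² · [p₁(1−p₁) + p₂(1−p₂)] / (p₁ − p₂)²
  = (1.282 + 1.036)² · (0.13·0.87 + 0.03·0.97) / (0.10)²
  = (2.318)² · (0.1131 + 0.0291) / 0.0100
  = 5.3731 · 0.1422 / 0.0100
  = 76.41
Design effect: 1.4 × 76.41 = 106.97.
Adjust for 73% response: 106.97 / 0.73 = 146.53.
Round up → n = 147 per group.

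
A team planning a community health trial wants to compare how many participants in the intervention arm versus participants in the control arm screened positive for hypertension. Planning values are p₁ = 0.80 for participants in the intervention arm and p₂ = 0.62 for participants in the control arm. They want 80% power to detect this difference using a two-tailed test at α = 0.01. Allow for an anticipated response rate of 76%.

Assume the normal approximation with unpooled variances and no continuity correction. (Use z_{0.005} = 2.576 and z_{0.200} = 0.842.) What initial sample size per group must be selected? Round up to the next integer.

n = 188 per group

n = (z_{α/2} + z_β)² · [p₁(1−p₁) + p₂(1−p₂)] / (p₁ − p₂)²
  = (2.576 + 0.842)² · (0.80·0.20 + 0.62·0.38) / (0.18)²
  = (3.418)² · (0.1600 + 0.2356) / 0.0324
  = 11.6827 · 0.3956 / 0.0324
  = 142.64
Adjust for 76% response: 142.64 / 0.76 = 187.69.
Round up → n = 188 per group.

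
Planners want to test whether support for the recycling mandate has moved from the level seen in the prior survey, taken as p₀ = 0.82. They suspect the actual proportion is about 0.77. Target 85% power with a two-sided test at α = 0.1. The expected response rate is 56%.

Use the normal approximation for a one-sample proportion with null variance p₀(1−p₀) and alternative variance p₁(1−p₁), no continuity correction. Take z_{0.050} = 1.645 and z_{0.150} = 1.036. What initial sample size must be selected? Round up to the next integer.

n = 815

n = [z_{α/2}·√(p₀q₀) + z_β·√(p₁q₁)]² / (p₁ − p₀)²
  = [1.645·√(0.82·0.18) + 1.036·√(0.77·0.23)]² / (-0.05)²
  = [1.645·0.3842 + 1.036·0.4208]² / 0.0025
  = [1.0680]² / 0.0025
  = 456.22
Adjust for 56% response: 456.22 / 0.56 = 814.69.
Round up → n = 815.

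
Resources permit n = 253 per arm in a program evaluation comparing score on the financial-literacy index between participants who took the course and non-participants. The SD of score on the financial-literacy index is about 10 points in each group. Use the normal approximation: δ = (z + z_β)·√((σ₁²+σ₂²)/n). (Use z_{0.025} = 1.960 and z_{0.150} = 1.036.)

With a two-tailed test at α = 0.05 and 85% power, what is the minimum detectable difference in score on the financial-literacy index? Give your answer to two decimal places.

Minimum detectable difference ≈ 2.66 points

δ = (z_{α/2} + z_β) · √((σ₁²+σ₂²)/n)
  = (1.960 + 1.036) · √(200/253)
  = 2.996 · √0.79051
  = 2.996 · 0.8891
  = 2.6638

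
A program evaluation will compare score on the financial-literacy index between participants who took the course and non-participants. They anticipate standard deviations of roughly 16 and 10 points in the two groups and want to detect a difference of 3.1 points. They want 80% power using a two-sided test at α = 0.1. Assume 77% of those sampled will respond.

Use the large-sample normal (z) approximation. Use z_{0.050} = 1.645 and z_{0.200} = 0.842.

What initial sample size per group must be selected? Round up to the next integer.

n = (z_{α/2} + z_β)² · (σ₁² + σ₂²) / δ²
  = (1.645 + 0.842)² · (16² + 10² = 356) / 3.1²
  = 6.1852 · 356 / 9.61
  = 229.13
Adjust for 77% response: 229.13 / 0.77 = 297.57.
Round up → n = 298 per group.

n = 298 per group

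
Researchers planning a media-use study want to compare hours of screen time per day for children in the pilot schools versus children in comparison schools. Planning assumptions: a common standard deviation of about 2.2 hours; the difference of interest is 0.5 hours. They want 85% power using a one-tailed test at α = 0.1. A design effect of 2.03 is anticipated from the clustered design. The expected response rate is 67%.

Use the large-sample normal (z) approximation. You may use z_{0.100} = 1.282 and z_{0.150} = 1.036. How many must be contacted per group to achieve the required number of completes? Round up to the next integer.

n = (z_α + z_β)² · (σ₁² + σ₂²) / δ²
  = (1.282 + 1.036)² · (2·2.2² = 9.68) / 0.5²
  = 5.3731 · 9.68 / 0.25
  = 208.05
Design effect: 2.03 × 208.05 = 422.34.
Adjust for 67% response: 422.34 / 0.67 = 630.35.
Round up → n = 631 per group.

n = 631 per group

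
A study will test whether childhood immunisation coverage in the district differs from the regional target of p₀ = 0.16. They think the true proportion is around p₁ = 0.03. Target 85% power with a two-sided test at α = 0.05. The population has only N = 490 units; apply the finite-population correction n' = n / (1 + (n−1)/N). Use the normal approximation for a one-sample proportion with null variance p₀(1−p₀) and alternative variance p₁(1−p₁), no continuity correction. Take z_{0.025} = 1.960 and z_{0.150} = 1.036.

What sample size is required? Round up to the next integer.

n = [z_{α/2}·√(p₀q₀) + z_β·√(p₁q₁)]² / (p₁ − p₀)²
  = [1.960·√(0.16·0.84) + 1.036·√(0.03·0.97)]² / (-0.13)²
  = [1.960·0.3666 + 1.036·0.1706]² / 0.0169
  = [0.8953]² / 0.0169
  = 47.43
Finite-population correction (N = 490): 47.43 / (1 + (47.43 − 1)/490) = 43.32.
Round up → n = 44.

n = 44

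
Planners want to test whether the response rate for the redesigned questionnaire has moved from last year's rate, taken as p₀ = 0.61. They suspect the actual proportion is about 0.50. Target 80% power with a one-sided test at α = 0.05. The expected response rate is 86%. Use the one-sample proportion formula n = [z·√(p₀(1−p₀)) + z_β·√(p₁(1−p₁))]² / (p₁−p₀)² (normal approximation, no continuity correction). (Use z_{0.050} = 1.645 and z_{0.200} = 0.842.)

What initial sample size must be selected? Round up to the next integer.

n = 144

n = [z_α·√(p₀q₀) + z_β·√(p₁q₁)]² / (p₁ − p₀)²
  = [1.645·√(0.61·0.39) + 0.842·√(0.50·0.50)]² / (-0.11)²
  = [1.645·0.4877 + 0.842·0.5000]² / 0.0121
  = [1.2233]² / 0.0121
  = 123.68
Adjust for 86% response: 123.68 / 0.86 = 143.82.
Round up → n = 144.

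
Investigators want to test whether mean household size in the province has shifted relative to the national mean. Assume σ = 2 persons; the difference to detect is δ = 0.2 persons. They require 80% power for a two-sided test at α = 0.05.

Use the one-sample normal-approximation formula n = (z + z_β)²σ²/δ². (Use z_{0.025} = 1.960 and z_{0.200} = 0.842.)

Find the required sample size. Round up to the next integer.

n = 786

n = (z_{α/2} + z_β)² · σ² / δ²
  = (1.960 + 0.842)² · 2² / 0.2²
  = 7.8512 · 4 / 0.04
  = 785.12
Round up → n = 786.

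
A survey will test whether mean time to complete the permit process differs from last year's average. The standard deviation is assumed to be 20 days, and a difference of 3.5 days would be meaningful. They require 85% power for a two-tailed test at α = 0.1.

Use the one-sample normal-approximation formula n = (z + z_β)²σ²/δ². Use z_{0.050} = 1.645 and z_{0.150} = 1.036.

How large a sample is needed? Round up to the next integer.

n = 235

n = (z_{α/2} + z_β)² · σ² / δ²
  = (1.645 + 1.036)² · 20² / 3.5²
  = 7.1878 · 400 / 12.25
  = 234.70
Round up → n = 235.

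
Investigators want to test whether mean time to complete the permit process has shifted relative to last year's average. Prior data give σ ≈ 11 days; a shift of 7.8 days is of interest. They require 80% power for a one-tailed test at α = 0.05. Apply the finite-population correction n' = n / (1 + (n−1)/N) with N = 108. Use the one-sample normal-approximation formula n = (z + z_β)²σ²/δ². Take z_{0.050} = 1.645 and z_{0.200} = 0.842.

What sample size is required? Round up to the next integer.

n = 12

n = (z_α + z_β)² · σ² / δ²
  = (1.645 + 0.842)² · 11² / 7.8²
  = 6.1852 · 121 / 60.84
  = 12.30
Finite-population correction (N = 108): 12.30 / (1 + (12.30 − 1)/108) = 11.14.
Round up → n = 12.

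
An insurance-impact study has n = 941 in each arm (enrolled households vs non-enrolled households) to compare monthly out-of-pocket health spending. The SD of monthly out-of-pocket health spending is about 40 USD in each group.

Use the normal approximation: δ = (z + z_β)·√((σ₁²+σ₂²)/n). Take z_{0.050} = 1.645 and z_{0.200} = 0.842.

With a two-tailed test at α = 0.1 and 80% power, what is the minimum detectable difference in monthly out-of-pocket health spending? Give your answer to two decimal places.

δ = (z_{α/2} + z_β) · √((σ₁²+σ₂²)/n)
  = (1.645 + 0.842) · √(3200/941)
  = 2.487 · √3.4006
  = 2.487 · 1.8441
  = 4.5862

Minimum detectable difference ≈ 4.59 USD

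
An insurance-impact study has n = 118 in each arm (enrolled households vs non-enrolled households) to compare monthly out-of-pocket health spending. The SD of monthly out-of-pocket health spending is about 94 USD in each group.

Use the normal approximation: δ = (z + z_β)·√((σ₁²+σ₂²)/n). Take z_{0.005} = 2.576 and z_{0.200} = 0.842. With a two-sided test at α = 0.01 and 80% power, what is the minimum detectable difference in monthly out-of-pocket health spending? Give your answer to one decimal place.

δ = (z_{α/2} + z_β) · √((σ₁²+σ₂²)/n)
  = (2.576 + 0.842) · √(17672/118)
  = 3.418 · √149.7627
  = 3.418 · 12.2378
  = 41.8287

Minimum detectable difference ≈ 41.8 USD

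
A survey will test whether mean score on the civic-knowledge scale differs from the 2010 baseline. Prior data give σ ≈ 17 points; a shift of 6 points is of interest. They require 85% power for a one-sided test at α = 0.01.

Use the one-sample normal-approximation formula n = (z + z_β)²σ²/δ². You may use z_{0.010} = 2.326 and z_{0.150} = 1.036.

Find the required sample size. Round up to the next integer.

n = (z_α + z_β)² · σ² / δ²
  = (2.326 + 1.036)² · 17² / 6²
  = 11.3030 · 289 / 36
  = 90.74
Round up → n = 91.

n = 91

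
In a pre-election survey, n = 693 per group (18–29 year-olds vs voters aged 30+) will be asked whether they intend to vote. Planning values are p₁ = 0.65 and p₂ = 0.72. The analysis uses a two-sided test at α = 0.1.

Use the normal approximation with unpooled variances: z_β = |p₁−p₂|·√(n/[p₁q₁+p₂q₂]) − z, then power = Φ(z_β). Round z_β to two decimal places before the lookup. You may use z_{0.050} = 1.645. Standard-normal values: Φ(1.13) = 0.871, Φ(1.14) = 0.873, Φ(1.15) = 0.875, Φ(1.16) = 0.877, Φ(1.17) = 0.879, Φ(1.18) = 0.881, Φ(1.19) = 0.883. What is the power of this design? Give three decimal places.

z_β = |p₁−p₂|·√(n/[p₁q₁+p₂q₂]) − z_{α/2}
    = 0.07 · √(693/0.4291) − 1.645
    = 0.07 · 40.1872 − 1.645
    = 2.8131 − 1.645 = 1.1681 → 1.17
Power = Φ(1.17) = 0.879.

Power ≈ 0.879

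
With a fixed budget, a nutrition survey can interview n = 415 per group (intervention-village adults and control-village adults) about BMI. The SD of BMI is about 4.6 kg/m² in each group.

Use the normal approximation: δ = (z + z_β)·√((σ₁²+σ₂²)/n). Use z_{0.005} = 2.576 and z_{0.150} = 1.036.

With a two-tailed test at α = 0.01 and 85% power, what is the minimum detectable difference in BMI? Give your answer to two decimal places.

δ = (z_{α/2} + z_β) · √((σ₁²+σ₂²)/n)
  = (2.576 + 1.036) · √(42.32/415)
  = 3.612 · √0.10198
  = 3.612 · 0.3193
  = 1.1534

Minimum detectable difference ≈ 1.15 kg/m²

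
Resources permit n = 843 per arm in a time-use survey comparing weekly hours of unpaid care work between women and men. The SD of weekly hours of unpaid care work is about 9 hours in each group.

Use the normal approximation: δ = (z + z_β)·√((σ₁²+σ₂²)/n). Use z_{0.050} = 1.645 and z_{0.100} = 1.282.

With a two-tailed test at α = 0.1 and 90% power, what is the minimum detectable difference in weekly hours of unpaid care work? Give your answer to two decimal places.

Minimum detectable difference ≈ 1.28 hours

δ = (z_{α/2} + z_β) · √((σ₁²+σ₂²)/n)
  = (1.645 + 1.282) · √(162/843)
  = 2.927 · √0.19217
  = 2.927 · 0.4384
  = 1.2831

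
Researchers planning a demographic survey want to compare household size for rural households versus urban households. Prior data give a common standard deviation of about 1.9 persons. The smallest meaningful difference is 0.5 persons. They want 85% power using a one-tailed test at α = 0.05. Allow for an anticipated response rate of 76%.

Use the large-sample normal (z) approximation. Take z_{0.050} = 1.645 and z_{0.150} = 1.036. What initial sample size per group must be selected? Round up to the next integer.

n = 274 per group

n = (z_α + z_β)² · (σ₁² + σ₂²) / δ²
  = (1.645 + 1.036)² · (2·1.9² = 7.22) / 0.5²
  = 7.1878 · 7.22 / 0.25
  = 207.58
Adjust for 76% response: 207.58 / 0.76 = 273.13.
Round up → n = 274 per group.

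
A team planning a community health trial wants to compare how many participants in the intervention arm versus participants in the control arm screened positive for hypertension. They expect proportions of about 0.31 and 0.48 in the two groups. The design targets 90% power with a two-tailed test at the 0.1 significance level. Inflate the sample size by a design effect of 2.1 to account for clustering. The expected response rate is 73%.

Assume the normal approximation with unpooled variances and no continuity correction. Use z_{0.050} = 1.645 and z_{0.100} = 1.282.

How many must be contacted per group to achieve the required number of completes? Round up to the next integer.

n = 396 per group

n = (z_{α/2} + z_β)² · [p₁(1−p₁) + p₂(1−p₂)] / (p₁ − p₂)²
  = (1.645 + 1.282)² · (0.31·0.69 + 0.48·0.52) / (-0.17)²
  = (2.927)² · (0.2139 + 0.2496) / 0.0289
  = 8.5673 · 0.4635 / 0.0289
  = 137.40
Design effect: 2.1 × 137.40 = 288.55.
Adjust for 73% response: 288.55 / 0.73 = 395.27.
Round up → n = 396 per group.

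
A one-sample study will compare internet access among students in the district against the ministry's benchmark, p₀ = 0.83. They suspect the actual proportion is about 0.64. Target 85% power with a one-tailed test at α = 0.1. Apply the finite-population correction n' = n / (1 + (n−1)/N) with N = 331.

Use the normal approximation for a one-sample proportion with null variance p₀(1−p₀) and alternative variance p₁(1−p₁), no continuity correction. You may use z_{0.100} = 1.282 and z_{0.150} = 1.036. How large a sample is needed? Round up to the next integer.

n = 25

n = [z_α·√(p₀q₀) + z_β·√(p₁q₁)]² / (p₁ − p₀)²
  = [1.282·√(0.83·0.17) + 1.036·√(0.64·0.36)]² / (-0.19)²
  = [1.282·0.3756 + 1.036·0.4800]² / 0.0361
  = [0.9788]² / 0.0361
  = 26.54
Finite-population correction (N = 331): 26.54 / (1 + (26.54 − 1)/331) = 24.64.
Round up → n = 25.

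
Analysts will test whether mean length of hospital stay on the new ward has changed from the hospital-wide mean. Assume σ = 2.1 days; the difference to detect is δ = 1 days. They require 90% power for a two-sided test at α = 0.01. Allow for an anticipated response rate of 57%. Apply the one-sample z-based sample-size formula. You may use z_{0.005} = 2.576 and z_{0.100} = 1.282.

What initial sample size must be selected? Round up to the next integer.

n = 116

n = (z_{α/2} + z_β)² · σ² / δ²
  = (2.576 + 1.282)² · 2.1² / 1²
  = 14.8842 · 4.41 / 1
  = 65.64
Adjust for 57% response: 65.64 / 0.57 = 115.16.
Round up → n = 116.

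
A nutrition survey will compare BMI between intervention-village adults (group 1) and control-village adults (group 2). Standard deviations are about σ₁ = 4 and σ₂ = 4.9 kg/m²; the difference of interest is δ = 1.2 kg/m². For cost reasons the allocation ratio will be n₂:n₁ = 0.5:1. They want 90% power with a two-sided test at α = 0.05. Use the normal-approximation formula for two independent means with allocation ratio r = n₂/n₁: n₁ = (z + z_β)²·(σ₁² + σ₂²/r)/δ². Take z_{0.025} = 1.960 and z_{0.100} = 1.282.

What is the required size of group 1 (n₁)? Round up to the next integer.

n₁ = 468

n₁ = (z_{α/2} + z_β)² · (σ₁² + σ₂²/r) / δ²
   = (1.960 + 1.282)² · (4² + 4.9²/0.5) / 1.2²
   = 10.5106 · (16 + 48.02) / 1.44
   = 10.5106 · 64.02 / 1.44
   = 467.28
Round up → n₁ = 468; n₂ = r·n₁ = 0.5 × 468 = 234.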